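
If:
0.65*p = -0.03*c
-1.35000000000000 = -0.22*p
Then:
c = -132.95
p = 6.14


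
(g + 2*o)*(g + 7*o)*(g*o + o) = g^3*o + 9*g^2*o^2 + g^2*o + 14*g*o^3 + 9*g*o^2 + 14*o^3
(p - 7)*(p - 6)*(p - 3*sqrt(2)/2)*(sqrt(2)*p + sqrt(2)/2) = sqrt(2)*p^4 - 25*sqrt(2)*p^3/2 - 3*p^3 + 75*p^2/2 + 71*sqrt(2)*p^2/2 - 213*p/2 + 21*sqrt(2)*p - 63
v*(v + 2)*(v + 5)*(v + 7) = v^4 + 14*v^3 + 59*v^2 + 70*v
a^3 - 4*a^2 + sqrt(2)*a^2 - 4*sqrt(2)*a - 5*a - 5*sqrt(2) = (a - 5)*(a + 1)*(a + sqrt(2))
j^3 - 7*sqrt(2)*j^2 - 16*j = j*(j - 8*sqrt(2))*(j + sqrt(2))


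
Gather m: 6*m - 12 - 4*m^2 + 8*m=-4*m^2 + 14*m - 12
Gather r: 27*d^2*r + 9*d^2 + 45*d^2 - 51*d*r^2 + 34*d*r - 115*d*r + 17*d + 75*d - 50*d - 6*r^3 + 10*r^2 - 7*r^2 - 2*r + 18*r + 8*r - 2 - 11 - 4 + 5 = 54*d^2 + 42*d - 6*r^3 + r^2*(3 - 51*d) + r*(27*d^2 - 81*d + 24) - 12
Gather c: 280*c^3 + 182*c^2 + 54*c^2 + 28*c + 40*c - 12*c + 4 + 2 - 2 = 280*c^3 + 236*c^2 + 56*c + 4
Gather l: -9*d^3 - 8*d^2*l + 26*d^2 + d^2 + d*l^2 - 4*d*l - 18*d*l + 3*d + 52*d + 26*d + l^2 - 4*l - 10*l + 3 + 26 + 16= -9*d^3 + 27*d^2 + 81*d + l^2*(d + 1) + l*(-8*d^2 - 22*d - 14) + 45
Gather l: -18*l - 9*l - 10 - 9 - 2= -27*l - 21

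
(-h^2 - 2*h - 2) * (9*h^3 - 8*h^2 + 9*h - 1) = -9*h^5 - 10*h^4 - 11*h^3 - h^2 - 16*h + 2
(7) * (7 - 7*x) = 49 - 49*x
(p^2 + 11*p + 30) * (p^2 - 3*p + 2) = p^4 + 8*p^3 - p^2 - 68*p + 60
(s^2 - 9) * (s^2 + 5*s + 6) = s^4 + 5*s^3 - 3*s^2 - 45*s - 54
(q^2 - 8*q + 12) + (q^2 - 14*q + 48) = 2*q^2 - 22*q + 60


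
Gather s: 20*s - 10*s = 10*s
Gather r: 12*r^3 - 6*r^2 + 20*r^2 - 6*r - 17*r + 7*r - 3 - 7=12*r^3 + 14*r^2 - 16*r - 10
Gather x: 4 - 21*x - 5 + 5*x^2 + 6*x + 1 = 5*x^2 - 15*x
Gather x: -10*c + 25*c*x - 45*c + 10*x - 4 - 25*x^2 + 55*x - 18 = -55*c - 25*x^2 + x*(25*c + 65) - 22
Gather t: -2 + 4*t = 4*t - 2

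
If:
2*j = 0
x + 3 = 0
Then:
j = 0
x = -3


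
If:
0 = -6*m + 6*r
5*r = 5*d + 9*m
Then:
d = -4*r/5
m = r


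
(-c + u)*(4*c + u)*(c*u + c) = -4*c^3*u - 4*c^3 + 3*c^2*u^2 + 3*c^2*u + c*u^3 + c*u^2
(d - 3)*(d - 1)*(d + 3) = d^3 - d^2 - 9*d + 9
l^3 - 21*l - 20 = (l - 5)*(l + 1)*(l + 4)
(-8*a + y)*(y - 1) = -8*a*y + 8*a + y^2 - y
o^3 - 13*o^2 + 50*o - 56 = (o - 7)*(o - 4)*(o - 2)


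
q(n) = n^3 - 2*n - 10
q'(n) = 3*n^2 - 2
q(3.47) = 24.84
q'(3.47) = 34.12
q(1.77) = -7.99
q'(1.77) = 7.40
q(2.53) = 1.13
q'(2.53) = 17.20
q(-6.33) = -250.98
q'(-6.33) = 118.21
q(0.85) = -11.09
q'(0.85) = 0.17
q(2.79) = 6.14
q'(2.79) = 21.35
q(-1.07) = -9.09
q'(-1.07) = 1.43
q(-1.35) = -9.76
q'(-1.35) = 3.47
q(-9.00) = -721.00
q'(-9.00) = 241.00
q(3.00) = 11.00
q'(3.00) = 25.00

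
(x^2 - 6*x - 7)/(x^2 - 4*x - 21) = (x + 1)/(x + 3)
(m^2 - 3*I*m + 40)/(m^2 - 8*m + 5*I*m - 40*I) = (m - 8*I)/(m - 8)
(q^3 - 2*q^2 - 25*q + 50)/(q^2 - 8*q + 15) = (q^2 + 3*q - 10)/(q - 3)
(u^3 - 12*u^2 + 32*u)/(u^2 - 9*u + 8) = u*(u - 4)/(u - 1)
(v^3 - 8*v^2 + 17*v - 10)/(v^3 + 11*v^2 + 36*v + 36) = (v^3 - 8*v^2 + 17*v - 10)/(v^3 + 11*v^2 + 36*v + 36)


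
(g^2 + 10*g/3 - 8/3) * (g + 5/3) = g^3 + 5*g^2 + 26*g/9 - 40/9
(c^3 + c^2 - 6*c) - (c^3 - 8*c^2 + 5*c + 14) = 9*c^2 - 11*c - 14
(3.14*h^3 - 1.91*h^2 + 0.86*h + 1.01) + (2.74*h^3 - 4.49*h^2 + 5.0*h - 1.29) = 5.88*h^3 - 6.4*h^2 + 5.86*h - 0.28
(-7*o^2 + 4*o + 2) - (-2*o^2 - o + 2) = -5*o^2 + 5*o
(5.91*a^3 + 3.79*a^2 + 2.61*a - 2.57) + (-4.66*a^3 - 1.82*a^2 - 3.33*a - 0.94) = 1.25*a^3 + 1.97*a^2 - 0.72*a - 3.51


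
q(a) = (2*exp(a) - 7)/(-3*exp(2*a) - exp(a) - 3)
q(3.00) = -0.03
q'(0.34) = -0.79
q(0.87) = 0.10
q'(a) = (2*exp(a) - 7)*(6*exp(2*a) + exp(a))/(-3*exp(2*a) - exp(a) - 3)^2 + 2*exp(a)/(-3*exp(2*a) - exp(a) - 3)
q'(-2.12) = -0.22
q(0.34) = 0.41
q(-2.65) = 2.22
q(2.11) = -0.04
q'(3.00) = 0.02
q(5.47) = -0.00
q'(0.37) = -0.77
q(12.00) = 0.00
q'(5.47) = 0.00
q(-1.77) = 2.04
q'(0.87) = -0.37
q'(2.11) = 0.01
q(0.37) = 0.38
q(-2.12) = 2.14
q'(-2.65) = -0.12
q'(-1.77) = -0.32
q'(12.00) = 0.00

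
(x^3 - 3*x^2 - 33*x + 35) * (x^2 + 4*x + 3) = x^5 + x^4 - 42*x^3 - 106*x^2 + 41*x + 105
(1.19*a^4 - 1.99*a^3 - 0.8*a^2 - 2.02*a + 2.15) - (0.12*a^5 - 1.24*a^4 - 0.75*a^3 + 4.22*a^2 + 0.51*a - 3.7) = -0.12*a^5 + 2.43*a^4 - 1.24*a^3 - 5.02*a^2 - 2.53*a + 5.85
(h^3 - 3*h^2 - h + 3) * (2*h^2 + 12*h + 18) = 2*h^5 + 6*h^4 - 20*h^3 - 60*h^2 + 18*h + 54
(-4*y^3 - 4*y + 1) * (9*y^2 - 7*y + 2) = -36*y^5 + 28*y^4 - 44*y^3 + 37*y^2 - 15*y + 2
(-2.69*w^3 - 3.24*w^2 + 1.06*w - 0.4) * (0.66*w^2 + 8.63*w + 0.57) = -1.7754*w^5 - 25.3531*w^4 - 28.7949*w^3 + 7.037*w^2 - 2.8478*w - 0.228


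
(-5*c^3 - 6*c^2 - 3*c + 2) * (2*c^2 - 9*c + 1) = -10*c^5 + 33*c^4 + 43*c^3 + 25*c^2 - 21*c + 2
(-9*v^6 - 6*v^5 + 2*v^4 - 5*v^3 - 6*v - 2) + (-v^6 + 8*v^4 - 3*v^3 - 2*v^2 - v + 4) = -10*v^6 - 6*v^5 + 10*v^4 - 8*v^3 - 2*v^2 - 7*v + 2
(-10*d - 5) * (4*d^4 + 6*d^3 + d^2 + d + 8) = -40*d^5 - 80*d^4 - 40*d^3 - 15*d^2 - 85*d - 40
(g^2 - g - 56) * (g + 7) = g^3 + 6*g^2 - 63*g - 392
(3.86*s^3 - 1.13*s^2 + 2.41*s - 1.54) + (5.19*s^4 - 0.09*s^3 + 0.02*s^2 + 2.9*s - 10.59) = 5.19*s^4 + 3.77*s^3 - 1.11*s^2 + 5.31*s - 12.13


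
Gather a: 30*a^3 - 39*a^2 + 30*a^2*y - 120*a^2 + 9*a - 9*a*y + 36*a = 30*a^3 + a^2*(30*y - 159) + a*(45 - 9*y)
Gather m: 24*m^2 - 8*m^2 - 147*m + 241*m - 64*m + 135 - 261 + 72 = 16*m^2 + 30*m - 54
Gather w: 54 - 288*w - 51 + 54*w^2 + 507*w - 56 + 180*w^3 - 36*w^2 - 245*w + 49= 180*w^3 + 18*w^2 - 26*w - 4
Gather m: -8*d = -8*d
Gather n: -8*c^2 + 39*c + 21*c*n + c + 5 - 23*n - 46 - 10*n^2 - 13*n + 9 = -8*c^2 + 40*c - 10*n^2 + n*(21*c - 36) - 32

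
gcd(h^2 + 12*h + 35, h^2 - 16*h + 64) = 1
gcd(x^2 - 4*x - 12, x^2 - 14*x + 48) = x - 6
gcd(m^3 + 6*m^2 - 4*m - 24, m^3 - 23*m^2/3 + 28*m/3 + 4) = m - 2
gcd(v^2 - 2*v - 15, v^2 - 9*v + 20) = v - 5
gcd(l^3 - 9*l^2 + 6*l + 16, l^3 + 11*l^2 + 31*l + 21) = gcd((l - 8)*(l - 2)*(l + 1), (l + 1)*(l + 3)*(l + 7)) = l + 1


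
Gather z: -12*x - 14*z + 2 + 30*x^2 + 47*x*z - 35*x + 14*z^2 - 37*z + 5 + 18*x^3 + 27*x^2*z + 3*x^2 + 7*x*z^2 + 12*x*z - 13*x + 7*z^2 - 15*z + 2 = 18*x^3 + 33*x^2 - 60*x + z^2*(7*x + 21) + z*(27*x^2 + 59*x - 66) + 9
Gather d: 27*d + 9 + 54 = 27*d + 63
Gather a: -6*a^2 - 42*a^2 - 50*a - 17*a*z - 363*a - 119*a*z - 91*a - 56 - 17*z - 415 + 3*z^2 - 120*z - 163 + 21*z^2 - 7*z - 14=-48*a^2 + a*(-136*z - 504) + 24*z^2 - 144*z - 648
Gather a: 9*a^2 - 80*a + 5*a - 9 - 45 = 9*a^2 - 75*a - 54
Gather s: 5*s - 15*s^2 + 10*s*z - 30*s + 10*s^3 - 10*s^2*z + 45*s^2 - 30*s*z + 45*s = 10*s^3 + s^2*(30 - 10*z) + s*(20 - 20*z)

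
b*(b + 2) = b^2 + 2*b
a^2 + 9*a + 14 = (a + 2)*(a + 7)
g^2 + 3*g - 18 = (g - 3)*(g + 6)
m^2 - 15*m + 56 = (m - 8)*(m - 7)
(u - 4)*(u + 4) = u^2 - 16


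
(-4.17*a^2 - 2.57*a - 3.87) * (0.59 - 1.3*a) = 5.421*a^3 + 0.8807*a^2 + 3.5147*a - 2.2833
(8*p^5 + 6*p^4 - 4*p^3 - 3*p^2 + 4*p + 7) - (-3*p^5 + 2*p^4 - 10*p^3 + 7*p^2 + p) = 11*p^5 + 4*p^4 + 6*p^3 - 10*p^2 + 3*p + 7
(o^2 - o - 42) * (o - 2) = o^3 - 3*o^2 - 40*o + 84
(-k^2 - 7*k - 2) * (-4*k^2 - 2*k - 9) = 4*k^4 + 30*k^3 + 31*k^2 + 67*k + 18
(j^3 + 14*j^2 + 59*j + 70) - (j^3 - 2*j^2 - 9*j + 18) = 16*j^2 + 68*j + 52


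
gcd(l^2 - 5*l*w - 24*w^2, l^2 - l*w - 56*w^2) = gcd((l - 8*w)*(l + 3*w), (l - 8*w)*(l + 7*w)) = -l + 8*w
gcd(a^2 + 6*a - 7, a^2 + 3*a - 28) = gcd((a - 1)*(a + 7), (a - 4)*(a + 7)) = a + 7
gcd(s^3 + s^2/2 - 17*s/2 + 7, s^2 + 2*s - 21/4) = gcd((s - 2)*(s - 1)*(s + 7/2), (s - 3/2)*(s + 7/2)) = s + 7/2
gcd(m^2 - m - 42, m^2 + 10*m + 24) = m + 6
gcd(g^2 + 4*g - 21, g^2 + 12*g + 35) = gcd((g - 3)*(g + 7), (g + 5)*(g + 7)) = g + 7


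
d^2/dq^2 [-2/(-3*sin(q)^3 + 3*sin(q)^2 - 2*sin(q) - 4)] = 2*(-81*sin(q)^6 + 99*sin(q)^5 + 60*sin(q)^4 - 18*sin(q)^3 + 38*sin(q)^2 - 100*sin(q) + 32)/(3*sin(q)^3 - 3*sin(q)^2 + 2*sin(q) + 4)^3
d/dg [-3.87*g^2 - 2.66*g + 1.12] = -7.74*g - 2.66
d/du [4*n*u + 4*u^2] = 4*n + 8*u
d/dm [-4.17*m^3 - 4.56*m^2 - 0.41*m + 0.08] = -12.51*m^2 - 9.12*m - 0.41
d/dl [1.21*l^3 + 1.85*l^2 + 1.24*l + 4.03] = 3.63*l^2 + 3.7*l + 1.24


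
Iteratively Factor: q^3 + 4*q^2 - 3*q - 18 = (q + 3)*(q^2 + q - 6) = (q - 2)*(q + 3)*(q + 3)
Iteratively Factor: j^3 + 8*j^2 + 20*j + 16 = (j + 4)*(j^2 + 4*j + 4) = (j + 2)*(j + 4)*(j + 2)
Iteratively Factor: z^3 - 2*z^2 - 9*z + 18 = (z - 3)*(z^2 + z - 6) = (z - 3)*(z + 3)*(z - 2)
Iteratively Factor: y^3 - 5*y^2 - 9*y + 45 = (y - 5)*(y^2 - 9) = (y - 5)*(y + 3)*(y - 3)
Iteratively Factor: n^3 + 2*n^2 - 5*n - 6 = (n + 1)*(n^2 + n - 6) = (n + 1)*(n + 3)*(n - 2)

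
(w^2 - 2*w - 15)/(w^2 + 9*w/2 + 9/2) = 2*(w - 5)/(2*w + 3)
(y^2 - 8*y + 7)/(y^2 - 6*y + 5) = (y - 7)/(y - 5)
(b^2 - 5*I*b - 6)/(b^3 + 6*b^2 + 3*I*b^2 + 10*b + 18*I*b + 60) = (b - 3*I)/(b^2 + b*(6 + 5*I) + 30*I)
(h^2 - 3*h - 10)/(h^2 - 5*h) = (h + 2)/h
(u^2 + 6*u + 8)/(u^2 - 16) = (u + 2)/(u - 4)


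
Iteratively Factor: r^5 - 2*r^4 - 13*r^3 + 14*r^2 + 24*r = (r - 2)*(r^4 - 13*r^2 - 12*r) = (r - 4)*(r - 2)*(r^3 + 4*r^2 + 3*r) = (r - 4)*(r - 2)*(r + 1)*(r^2 + 3*r) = (r - 4)*(r - 2)*(r + 1)*(r + 3)*(r)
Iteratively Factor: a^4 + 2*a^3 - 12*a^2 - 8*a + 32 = (a + 2)*(a^3 - 12*a + 16) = (a - 2)*(a + 2)*(a^2 + 2*a - 8) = (a - 2)*(a + 2)*(a + 4)*(a - 2)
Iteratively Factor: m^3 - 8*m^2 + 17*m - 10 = (m - 5)*(m^2 - 3*m + 2) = (m - 5)*(m - 1)*(m - 2)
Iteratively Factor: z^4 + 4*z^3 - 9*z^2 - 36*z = (z + 4)*(z^3 - 9*z) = (z + 3)*(z + 4)*(z^2 - 3*z) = (z - 3)*(z + 3)*(z + 4)*(z)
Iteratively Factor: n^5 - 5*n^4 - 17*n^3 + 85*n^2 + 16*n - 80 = (n - 5)*(n^4 - 17*n^2 + 16) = (n - 5)*(n + 1)*(n^3 - n^2 - 16*n + 16) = (n - 5)*(n - 1)*(n + 1)*(n^2 - 16) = (n - 5)*(n - 4)*(n - 1)*(n + 1)*(n + 4)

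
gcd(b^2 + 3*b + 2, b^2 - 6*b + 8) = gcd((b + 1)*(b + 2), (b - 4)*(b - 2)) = 1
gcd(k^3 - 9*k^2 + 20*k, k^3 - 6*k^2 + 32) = k - 4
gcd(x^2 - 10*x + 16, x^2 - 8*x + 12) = x - 2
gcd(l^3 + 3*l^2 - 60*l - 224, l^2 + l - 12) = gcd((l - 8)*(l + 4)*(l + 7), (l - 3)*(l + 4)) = l + 4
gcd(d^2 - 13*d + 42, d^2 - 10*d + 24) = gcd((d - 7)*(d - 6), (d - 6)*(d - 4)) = d - 6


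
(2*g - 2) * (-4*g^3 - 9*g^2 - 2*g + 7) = -8*g^4 - 10*g^3 + 14*g^2 + 18*g - 14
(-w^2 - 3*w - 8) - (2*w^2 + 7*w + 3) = -3*w^2 - 10*w - 11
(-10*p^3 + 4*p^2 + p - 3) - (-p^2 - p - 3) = -10*p^3 + 5*p^2 + 2*p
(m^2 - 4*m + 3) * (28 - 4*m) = -4*m^3 + 44*m^2 - 124*m + 84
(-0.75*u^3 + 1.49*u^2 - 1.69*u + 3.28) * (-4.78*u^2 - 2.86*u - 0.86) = 3.585*u^5 - 4.9772*u^4 + 4.4618*u^3 - 12.1264*u^2 - 7.9274*u - 2.8208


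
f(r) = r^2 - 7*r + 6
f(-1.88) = 22.69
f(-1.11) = 15.00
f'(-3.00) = -13.00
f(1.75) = -3.19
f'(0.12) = -6.76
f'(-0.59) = -8.18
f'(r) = 2*r - 7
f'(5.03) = 3.06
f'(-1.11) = -9.22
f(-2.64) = 31.45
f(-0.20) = 7.44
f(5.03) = -3.91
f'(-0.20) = -7.40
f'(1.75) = -3.50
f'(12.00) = 17.00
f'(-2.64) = -12.28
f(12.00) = 66.00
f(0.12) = 5.17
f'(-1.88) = -10.76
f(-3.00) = 36.00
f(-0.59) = 10.48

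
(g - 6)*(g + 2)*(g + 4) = g^3 - 28*g - 48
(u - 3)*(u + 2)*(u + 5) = u^3 + 4*u^2 - 11*u - 30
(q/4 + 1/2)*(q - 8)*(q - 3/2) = q^3/4 - 15*q^2/8 - 7*q/4 + 6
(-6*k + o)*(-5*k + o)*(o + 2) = 30*k^2*o + 60*k^2 - 11*k*o^2 - 22*k*o + o^3 + 2*o^2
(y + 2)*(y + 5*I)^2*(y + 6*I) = y^4 + 2*y^3 + 16*I*y^3 - 85*y^2 + 32*I*y^2 - 170*y - 150*I*y - 300*I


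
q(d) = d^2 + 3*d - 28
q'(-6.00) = -9.00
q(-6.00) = -10.00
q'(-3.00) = -3.00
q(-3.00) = -28.00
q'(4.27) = 11.54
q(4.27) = 3.04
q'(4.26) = 11.52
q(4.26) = 2.93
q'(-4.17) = -5.34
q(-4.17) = -23.12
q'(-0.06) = 2.88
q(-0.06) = -28.18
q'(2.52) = 8.04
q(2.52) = -14.09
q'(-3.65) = -4.30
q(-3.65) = -25.63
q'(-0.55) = 1.90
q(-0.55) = -29.35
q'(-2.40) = -1.80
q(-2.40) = -29.44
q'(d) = 2*d + 3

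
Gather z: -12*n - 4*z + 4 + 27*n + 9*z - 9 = 15*n + 5*z - 5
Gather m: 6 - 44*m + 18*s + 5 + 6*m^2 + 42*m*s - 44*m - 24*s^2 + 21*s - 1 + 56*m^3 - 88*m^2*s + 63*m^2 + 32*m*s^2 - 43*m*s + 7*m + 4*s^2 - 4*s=56*m^3 + m^2*(69 - 88*s) + m*(32*s^2 - s - 81) - 20*s^2 + 35*s + 10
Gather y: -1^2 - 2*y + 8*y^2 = 8*y^2 - 2*y - 1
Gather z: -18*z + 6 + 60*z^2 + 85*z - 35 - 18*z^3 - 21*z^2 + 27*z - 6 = -18*z^3 + 39*z^2 + 94*z - 35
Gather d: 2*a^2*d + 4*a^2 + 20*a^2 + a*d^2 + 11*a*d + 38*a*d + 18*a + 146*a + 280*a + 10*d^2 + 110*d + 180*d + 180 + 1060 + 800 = 24*a^2 + 444*a + d^2*(a + 10) + d*(2*a^2 + 49*a + 290) + 2040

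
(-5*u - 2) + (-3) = -5*u - 5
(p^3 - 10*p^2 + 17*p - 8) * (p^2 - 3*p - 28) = p^5 - 13*p^4 + 19*p^3 + 221*p^2 - 452*p + 224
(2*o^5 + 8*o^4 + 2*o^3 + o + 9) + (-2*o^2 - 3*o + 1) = 2*o^5 + 8*o^4 + 2*o^3 - 2*o^2 - 2*o + 10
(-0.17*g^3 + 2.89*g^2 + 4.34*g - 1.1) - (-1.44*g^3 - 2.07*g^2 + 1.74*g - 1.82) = 1.27*g^3 + 4.96*g^2 + 2.6*g + 0.72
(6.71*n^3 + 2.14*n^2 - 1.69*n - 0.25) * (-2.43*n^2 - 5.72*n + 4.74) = -16.3053*n^5 - 43.5814*n^4 + 23.6713*n^3 + 20.4179*n^2 - 6.5806*n - 1.185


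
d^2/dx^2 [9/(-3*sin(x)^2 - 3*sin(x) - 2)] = 27*(12*sin(x)^4 + 9*sin(x)^3 - 23*sin(x)^2 - 20*sin(x) - 2)/(3*sin(x)^2 + 3*sin(x) + 2)^3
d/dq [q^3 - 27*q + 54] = 3*q^2 - 27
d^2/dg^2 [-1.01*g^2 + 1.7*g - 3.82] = -2.02000000000000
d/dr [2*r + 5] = 2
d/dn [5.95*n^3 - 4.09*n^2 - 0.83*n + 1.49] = 17.85*n^2 - 8.18*n - 0.83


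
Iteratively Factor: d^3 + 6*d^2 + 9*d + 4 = (d + 1)*(d^2 + 5*d + 4) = (d + 1)^2*(d + 4)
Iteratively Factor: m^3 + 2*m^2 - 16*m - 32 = (m + 4)*(m^2 - 2*m - 8) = (m + 2)*(m + 4)*(m - 4)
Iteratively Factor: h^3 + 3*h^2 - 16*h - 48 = (h + 4)*(h^2 - h - 12) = (h + 3)*(h + 4)*(h - 4)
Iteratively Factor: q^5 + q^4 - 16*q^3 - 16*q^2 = (q + 1)*(q^4 - 16*q^2) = q*(q + 1)*(q^3 - 16*q) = q^2*(q + 1)*(q^2 - 16) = q^2*(q + 1)*(q + 4)*(q - 4)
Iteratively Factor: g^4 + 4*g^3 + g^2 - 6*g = (g)*(g^3 + 4*g^2 + g - 6) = g*(g + 2)*(g^2 + 2*g - 3) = g*(g + 2)*(g + 3)*(g - 1)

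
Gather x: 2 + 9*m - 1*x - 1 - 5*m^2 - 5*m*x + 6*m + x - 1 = -5*m^2 - 5*m*x + 15*m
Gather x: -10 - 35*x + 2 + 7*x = -28*x - 8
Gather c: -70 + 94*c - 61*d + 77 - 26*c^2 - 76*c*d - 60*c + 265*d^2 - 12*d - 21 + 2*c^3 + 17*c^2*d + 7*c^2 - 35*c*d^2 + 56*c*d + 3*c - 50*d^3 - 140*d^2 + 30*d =2*c^3 + c^2*(17*d - 19) + c*(-35*d^2 - 20*d + 37) - 50*d^3 + 125*d^2 - 43*d - 14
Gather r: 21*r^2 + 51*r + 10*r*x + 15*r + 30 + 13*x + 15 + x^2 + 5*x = 21*r^2 + r*(10*x + 66) + x^2 + 18*x + 45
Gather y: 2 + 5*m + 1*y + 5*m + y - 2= 10*m + 2*y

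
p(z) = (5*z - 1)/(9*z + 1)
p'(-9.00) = 0.00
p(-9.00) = 0.58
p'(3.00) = 0.02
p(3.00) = 0.50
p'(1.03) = 0.13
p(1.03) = 0.40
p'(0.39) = 0.69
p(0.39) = 0.21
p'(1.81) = 0.05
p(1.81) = 0.47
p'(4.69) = 0.01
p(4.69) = 0.52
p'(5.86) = 0.00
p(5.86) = 0.53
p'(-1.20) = 0.15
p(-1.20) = 0.71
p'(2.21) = 0.03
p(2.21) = 0.48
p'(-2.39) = 0.03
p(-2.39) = 0.63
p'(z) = -9*(5*z - 1)/(9*z + 1)^2 + 5/(9*z + 1)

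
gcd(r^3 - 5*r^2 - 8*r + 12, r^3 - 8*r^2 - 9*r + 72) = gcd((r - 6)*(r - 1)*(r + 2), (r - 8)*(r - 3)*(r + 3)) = 1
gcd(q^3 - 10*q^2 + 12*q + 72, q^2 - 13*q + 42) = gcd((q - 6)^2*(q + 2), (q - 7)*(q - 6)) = q - 6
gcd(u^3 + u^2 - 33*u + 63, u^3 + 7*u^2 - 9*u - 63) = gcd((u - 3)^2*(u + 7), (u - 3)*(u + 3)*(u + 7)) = u^2 + 4*u - 21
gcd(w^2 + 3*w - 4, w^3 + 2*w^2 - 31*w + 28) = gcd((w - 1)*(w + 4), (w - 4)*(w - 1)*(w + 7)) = w - 1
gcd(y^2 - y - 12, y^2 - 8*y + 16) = y - 4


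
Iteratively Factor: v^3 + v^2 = (v)*(v^2 + v) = v*(v + 1)*(v)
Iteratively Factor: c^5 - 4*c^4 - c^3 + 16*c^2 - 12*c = (c - 1)*(c^4 - 3*c^3 - 4*c^2 + 12*c) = (c - 2)*(c - 1)*(c^3 - c^2 - 6*c) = (c - 2)*(c - 1)*(c + 2)*(c^2 - 3*c) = c*(c - 2)*(c - 1)*(c + 2)*(c - 3)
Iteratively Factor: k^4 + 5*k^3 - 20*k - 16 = (k + 4)*(k^3 + k^2 - 4*k - 4) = (k + 2)*(k + 4)*(k^2 - k - 2) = (k - 2)*(k + 2)*(k + 4)*(k + 1)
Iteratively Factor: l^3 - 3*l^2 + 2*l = (l)*(l^2 - 3*l + 2) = l*(l - 1)*(l - 2)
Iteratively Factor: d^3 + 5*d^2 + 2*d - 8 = (d + 4)*(d^2 + d - 2) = (d - 1)*(d + 4)*(d + 2)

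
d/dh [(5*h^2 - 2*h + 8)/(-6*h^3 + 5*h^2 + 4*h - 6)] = 2*(15*h^4 - 12*h^3 + 87*h^2 - 70*h - 10)/(36*h^6 - 60*h^5 - 23*h^4 + 112*h^3 - 44*h^2 - 48*h + 36)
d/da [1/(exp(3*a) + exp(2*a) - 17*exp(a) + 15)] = (-3*exp(2*a) - 2*exp(a) + 17)*exp(a)/(exp(3*a) + exp(2*a) - 17*exp(a) + 15)^2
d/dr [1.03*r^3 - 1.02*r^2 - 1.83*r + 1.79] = 3.09*r^2 - 2.04*r - 1.83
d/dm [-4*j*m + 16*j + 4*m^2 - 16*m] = -4*j + 8*m - 16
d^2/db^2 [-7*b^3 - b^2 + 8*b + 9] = -42*b - 2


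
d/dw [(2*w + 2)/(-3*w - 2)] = 2/(3*w + 2)^2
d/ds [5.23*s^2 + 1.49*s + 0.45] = 10.46*s + 1.49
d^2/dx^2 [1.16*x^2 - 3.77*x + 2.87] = 2.32000000000000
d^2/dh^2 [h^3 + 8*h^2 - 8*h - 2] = 6*h + 16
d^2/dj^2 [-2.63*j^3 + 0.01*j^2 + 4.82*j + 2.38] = 0.02 - 15.78*j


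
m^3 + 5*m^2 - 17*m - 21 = (m - 3)*(m + 1)*(m + 7)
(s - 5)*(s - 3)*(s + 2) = s^3 - 6*s^2 - s + 30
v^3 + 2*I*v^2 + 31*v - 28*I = (v - 4*I)*(v - I)*(v + 7*I)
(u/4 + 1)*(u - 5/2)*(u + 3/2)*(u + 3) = u^4/4 + 3*u^3/2 + 5*u^2/16 - 153*u/16 - 45/4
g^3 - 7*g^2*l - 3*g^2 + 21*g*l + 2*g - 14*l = (g - 2)*(g - 1)*(g - 7*l)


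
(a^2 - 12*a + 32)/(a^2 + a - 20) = (a - 8)/(a + 5)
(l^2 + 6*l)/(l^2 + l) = (l + 6)/(l + 1)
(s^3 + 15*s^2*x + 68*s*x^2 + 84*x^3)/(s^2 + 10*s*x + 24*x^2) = (s^2 + 9*s*x + 14*x^2)/(s + 4*x)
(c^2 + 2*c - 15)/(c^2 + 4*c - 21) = (c + 5)/(c + 7)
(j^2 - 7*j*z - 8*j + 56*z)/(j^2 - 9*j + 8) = (j - 7*z)/(j - 1)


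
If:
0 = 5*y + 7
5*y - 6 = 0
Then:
No Solution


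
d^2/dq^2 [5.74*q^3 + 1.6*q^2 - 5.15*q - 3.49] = 34.44*q + 3.2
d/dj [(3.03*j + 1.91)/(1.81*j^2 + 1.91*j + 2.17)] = (-5.4843*j^2 - 6.9142*j + 2.927)/(3.2761*j^4 + 6.9142*j^3 + 11.5035*j^2 + 8.2894*j + 4.7089)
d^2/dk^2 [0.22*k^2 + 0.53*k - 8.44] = 0.440000000000000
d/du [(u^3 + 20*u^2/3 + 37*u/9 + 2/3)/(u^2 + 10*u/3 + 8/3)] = (27*u^4 + 180*u^3 + 705*u^2 + 924*u + 236)/(3*(9*u^4 + 60*u^3 + 148*u^2 + 160*u + 64))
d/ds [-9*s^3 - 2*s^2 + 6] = s*(-27*s - 4)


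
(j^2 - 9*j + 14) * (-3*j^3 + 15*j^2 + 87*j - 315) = -3*j^5 + 42*j^4 - 90*j^3 - 888*j^2 + 4053*j - 4410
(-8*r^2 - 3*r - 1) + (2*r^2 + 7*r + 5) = -6*r^2 + 4*r + 4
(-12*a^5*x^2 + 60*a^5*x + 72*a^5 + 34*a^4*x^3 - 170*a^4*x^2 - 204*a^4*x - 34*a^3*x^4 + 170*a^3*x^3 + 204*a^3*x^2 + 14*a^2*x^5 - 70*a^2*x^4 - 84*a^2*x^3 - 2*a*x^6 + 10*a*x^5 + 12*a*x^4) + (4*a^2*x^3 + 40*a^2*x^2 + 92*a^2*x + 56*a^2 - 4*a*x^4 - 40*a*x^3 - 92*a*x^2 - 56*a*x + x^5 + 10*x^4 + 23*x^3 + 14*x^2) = -12*a^5*x^2 + 60*a^5*x + 72*a^5 + 34*a^4*x^3 - 170*a^4*x^2 - 204*a^4*x - 34*a^3*x^4 + 170*a^3*x^3 + 204*a^3*x^2 + 14*a^2*x^5 - 70*a^2*x^4 - 80*a^2*x^3 + 40*a^2*x^2 + 92*a^2*x + 56*a^2 - 2*a*x^6 + 10*a*x^5 + 8*a*x^4 - 40*a*x^3 - 92*a*x^2 - 56*a*x + x^5 + 10*x^4 + 23*x^3 + 14*x^2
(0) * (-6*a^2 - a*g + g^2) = 0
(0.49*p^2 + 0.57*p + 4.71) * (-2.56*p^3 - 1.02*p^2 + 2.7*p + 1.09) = -1.2544*p^5 - 1.959*p^4 - 11.316*p^3 - 2.7311*p^2 + 13.3383*p + 5.1339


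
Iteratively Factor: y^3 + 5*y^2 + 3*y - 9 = (y + 3)*(y^2 + 2*y - 3) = (y + 3)^2*(y - 1)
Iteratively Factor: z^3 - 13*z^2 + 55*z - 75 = (z - 3)*(z^2 - 10*z + 25) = (z - 5)*(z - 3)*(z - 5)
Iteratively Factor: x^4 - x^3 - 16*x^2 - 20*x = (x + 2)*(x^3 - 3*x^2 - 10*x) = (x + 2)^2*(x^2 - 5*x) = x*(x + 2)^2*(x - 5)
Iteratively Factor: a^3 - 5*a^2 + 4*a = (a - 4)*(a^2 - a) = a*(a - 4)*(a - 1)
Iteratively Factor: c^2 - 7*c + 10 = (c - 2)*(c - 5)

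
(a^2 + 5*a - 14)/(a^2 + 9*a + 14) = (a - 2)/(a + 2)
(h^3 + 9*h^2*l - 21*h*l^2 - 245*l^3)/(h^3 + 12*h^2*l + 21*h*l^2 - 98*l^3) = (h - 5*l)/(h - 2*l)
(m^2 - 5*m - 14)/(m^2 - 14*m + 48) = (m^2 - 5*m - 14)/(m^2 - 14*m + 48)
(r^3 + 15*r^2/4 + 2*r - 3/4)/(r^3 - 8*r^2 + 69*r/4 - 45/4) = (4*r^3 + 15*r^2 + 8*r - 3)/(4*r^3 - 32*r^2 + 69*r - 45)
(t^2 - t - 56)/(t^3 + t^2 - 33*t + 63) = (t - 8)/(t^2 - 6*t + 9)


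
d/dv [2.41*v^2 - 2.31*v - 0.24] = 4.82*v - 2.31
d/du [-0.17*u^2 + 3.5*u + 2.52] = 3.5 - 0.34*u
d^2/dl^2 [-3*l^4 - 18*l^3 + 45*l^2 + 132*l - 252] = -36*l^2 - 108*l + 90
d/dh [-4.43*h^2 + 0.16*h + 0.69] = 0.16 - 8.86*h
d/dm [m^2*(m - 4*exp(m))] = m*(-4*m*exp(m) + 3*m - 8*exp(m))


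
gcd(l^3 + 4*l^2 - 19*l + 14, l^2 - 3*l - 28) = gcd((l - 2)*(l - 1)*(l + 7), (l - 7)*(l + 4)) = 1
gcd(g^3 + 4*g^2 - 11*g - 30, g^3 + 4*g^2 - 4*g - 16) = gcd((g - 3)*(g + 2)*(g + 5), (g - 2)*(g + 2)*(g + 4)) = g + 2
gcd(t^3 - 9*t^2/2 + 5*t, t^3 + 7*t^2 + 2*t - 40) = t - 2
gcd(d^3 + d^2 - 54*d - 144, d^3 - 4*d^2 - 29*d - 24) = d^2 - 5*d - 24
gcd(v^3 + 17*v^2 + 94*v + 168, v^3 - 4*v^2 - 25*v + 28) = v + 4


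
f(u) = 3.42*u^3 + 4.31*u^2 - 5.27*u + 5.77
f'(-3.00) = 61.21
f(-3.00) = -31.97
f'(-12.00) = 1368.73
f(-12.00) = -5220.11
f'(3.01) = 113.63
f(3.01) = 122.22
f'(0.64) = 4.45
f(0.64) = 5.06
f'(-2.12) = 22.57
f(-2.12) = 3.73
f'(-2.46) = 35.61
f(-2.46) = -6.10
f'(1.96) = 51.04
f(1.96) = 37.75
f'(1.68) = 38.17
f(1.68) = 25.30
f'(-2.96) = 59.11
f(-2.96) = -29.56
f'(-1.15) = -1.61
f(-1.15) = 12.33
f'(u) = 10.26*u^2 + 8.62*u - 5.27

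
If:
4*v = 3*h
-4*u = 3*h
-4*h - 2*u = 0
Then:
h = 0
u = 0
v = 0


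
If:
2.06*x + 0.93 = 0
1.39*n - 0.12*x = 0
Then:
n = -0.04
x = -0.45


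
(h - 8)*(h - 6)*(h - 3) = h^3 - 17*h^2 + 90*h - 144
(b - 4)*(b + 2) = b^2 - 2*b - 8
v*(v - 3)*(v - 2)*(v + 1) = v^4 - 4*v^3 + v^2 + 6*v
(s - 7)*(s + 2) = s^2 - 5*s - 14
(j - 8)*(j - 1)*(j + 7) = j^3 - 2*j^2 - 55*j + 56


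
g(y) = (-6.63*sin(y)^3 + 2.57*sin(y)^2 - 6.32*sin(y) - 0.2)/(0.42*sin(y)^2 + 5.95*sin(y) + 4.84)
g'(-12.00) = -0.65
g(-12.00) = -0.48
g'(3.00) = 0.85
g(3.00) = -0.19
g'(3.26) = 1.93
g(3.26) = 0.14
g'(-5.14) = -0.49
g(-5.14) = -0.83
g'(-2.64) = 10.36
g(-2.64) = 2.01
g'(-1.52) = -6.17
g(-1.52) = -22.36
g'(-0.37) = -5.58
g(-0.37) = 1.00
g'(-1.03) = -13595.84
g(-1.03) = 236.30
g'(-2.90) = 3.18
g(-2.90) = 0.45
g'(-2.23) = 231.72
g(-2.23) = 24.25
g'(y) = (-0.84*sin(y)*cos(y) - 5.95*cos(y))*(-6.63*sin(y)^3 + 2.57*sin(y)^2 - 6.32*sin(y) - 0.2)/(0.42*sin(y)^2 + 5.95*sin(y) + 4.84)^2 + (-19.89*sin(y)^2*cos(y) + 5.14*sin(y)*cos(y) - 6.32*cos(y))/(0.42*sin(y)^2 + 5.95*sin(y) + 4.84)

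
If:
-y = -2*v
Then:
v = y/2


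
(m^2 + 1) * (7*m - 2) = 7*m^3 - 2*m^2 + 7*m - 2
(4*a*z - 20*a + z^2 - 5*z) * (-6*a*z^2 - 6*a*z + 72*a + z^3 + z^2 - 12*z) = -24*a^2*z^3 + 96*a^2*z^2 + 408*a^2*z - 1440*a^2 - 2*a*z^4 + 8*a*z^3 + 34*a*z^2 - 120*a*z + z^5 - 4*z^4 - 17*z^3 + 60*z^2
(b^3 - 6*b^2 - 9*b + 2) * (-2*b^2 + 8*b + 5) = -2*b^5 + 20*b^4 - 25*b^3 - 106*b^2 - 29*b + 10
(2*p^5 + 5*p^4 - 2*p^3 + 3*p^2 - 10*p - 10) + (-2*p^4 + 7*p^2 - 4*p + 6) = 2*p^5 + 3*p^4 - 2*p^3 + 10*p^2 - 14*p - 4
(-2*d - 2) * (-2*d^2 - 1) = 4*d^3 + 4*d^2 + 2*d + 2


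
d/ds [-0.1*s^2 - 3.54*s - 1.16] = -0.2*s - 3.54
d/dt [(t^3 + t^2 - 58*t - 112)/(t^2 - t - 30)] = (t^4 - 2*t^3 - 33*t^2 + 164*t + 1628)/(t^4 - 2*t^3 - 59*t^2 + 60*t + 900)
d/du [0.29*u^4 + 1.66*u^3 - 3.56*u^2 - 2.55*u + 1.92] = 1.16*u^3 + 4.98*u^2 - 7.12*u - 2.55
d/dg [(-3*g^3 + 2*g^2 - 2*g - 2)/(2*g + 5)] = (-12*g^3 - 41*g^2 + 20*g - 6)/(4*g^2 + 20*g + 25)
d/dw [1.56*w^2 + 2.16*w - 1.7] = 3.12*w + 2.16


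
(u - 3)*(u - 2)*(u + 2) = u^3 - 3*u^2 - 4*u + 12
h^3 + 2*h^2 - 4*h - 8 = (h - 2)*(h + 2)^2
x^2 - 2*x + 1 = (x - 1)^2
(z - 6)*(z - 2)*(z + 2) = z^3 - 6*z^2 - 4*z + 24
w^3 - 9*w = w*(w - 3)*(w + 3)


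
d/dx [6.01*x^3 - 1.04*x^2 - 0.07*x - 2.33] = 18.03*x^2 - 2.08*x - 0.07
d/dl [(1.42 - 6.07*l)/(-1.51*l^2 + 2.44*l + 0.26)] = (-9.1657*l^2 + 4.2884*l - 5.043)/(2.2801*l^4 - 7.3688*l^3 + 5.1684*l^2 + 1.2688*l + 0.0676)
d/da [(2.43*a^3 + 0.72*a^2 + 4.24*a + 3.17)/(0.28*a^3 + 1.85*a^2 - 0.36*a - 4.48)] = (4.2939*a^4 - 4.124*a^3 - 43.4252*a^2 - 18.1802*a - 17.854)/(0.0784*a^6 + 1.036*a^5 + 3.2209*a^4 - 3.8408*a^3 - 16.4464*a^2 + 3.2256*a + 20.0704)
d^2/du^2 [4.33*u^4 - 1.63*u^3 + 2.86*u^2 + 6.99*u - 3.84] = 51.96*u^2 - 9.78*u + 5.72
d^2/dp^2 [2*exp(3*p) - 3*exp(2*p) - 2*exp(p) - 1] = (18*exp(2*p) - 12*exp(p) - 2)*exp(p)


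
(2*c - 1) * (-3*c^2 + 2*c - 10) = -6*c^3 + 7*c^2 - 22*c + 10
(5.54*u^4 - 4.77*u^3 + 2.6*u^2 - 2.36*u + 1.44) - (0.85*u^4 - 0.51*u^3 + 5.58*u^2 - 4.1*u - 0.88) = 4.69*u^4 - 4.26*u^3 - 2.98*u^2 + 1.74*u + 2.32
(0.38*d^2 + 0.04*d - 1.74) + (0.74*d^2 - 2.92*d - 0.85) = 1.12*d^2 - 2.88*d - 2.59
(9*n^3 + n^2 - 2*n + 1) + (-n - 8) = 9*n^3 + n^2 - 3*n - 7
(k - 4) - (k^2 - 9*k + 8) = -k^2 + 10*k - 12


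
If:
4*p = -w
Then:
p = -w/4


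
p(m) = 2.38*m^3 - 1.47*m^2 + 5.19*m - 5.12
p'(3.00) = 60.63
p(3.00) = 61.48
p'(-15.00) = 1655.79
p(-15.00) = -8446.22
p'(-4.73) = 178.84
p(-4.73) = -314.42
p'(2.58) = 45.13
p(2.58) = 39.36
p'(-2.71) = 65.59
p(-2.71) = -77.35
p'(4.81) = 156.24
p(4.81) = 250.69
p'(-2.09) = 42.52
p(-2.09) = -44.12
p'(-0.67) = 10.36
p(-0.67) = -9.97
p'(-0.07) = 5.43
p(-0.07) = -5.49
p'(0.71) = 6.70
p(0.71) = -1.32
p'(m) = 7.14*m^2 - 2.94*m + 5.19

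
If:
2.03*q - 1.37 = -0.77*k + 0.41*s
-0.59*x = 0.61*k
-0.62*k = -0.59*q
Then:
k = -0.967213114754098*x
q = -1.01639344262295*x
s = -6.84886045581767*x - 3.34146341463415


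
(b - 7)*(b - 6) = b^2 - 13*b + 42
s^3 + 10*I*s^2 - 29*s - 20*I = (s + I)*(s + 4*I)*(s + 5*I)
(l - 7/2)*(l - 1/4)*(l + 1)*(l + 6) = l^4 + 13*l^3/4 - 155*l^2/8 - 131*l/8 + 21/4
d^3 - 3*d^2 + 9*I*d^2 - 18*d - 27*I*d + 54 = (d - 3)*(d + 3*I)*(d + 6*I)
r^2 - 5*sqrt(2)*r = r*(r - 5*sqrt(2))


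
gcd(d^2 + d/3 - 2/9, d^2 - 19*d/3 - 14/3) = d + 2/3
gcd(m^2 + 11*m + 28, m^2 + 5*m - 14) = m + 7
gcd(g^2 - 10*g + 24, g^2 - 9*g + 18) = g - 6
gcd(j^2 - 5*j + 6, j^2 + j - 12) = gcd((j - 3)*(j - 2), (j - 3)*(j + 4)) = j - 3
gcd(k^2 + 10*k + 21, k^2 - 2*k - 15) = k + 3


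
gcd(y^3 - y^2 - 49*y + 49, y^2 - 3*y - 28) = y - 7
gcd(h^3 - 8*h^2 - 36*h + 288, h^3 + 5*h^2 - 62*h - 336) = h^2 - 2*h - 48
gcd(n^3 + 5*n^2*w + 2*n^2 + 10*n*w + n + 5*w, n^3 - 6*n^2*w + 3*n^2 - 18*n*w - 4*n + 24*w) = 1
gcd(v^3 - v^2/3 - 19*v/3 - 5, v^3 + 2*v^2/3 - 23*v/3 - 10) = v^2 - 4*v/3 - 5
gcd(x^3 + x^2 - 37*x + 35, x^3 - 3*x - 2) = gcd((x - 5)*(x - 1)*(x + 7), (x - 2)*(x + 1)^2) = 1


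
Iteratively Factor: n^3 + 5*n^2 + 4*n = (n + 1)*(n^2 + 4*n) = (n + 1)*(n + 4)*(n)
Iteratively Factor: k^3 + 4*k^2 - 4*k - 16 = (k + 2)*(k^2 + 2*k - 8) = (k + 2)*(k + 4)*(k - 2)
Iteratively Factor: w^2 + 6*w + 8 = (w + 2)*(w + 4)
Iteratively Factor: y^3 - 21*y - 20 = (y - 5)*(y^2 + 5*y + 4) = (y - 5)*(y + 1)*(y + 4)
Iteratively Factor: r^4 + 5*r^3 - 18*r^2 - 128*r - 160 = (r - 5)*(r^3 + 10*r^2 + 32*r + 32) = (r - 5)*(r + 2)*(r^2 + 8*r + 16) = (r - 5)*(r + 2)*(r + 4)*(r + 4)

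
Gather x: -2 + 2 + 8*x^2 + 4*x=8*x^2 + 4*x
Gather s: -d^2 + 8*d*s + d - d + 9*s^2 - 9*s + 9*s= -d^2 + 8*d*s + 9*s^2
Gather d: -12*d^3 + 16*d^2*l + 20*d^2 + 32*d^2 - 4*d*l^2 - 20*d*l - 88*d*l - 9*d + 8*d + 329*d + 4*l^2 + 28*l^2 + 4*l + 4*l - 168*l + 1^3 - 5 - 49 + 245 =-12*d^3 + d^2*(16*l + 52) + d*(-4*l^2 - 108*l + 328) + 32*l^2 - 160*l + 192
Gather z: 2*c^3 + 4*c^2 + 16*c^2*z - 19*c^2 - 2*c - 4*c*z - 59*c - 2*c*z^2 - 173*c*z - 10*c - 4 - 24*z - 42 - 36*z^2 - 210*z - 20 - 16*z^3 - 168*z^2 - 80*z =2*c^3 - 15*c^2 - 71*c - 16*z^3 + z^2*(-2*c - 204) + z*(16*c^2 - 177*c - 314) - 66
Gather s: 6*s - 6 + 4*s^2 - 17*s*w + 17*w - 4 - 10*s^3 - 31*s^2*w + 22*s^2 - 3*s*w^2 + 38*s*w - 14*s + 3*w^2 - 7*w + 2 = -10*s^3 + s^2*(26 - 31*w) + s*(-3*w^2 + 21*w - 8) + 3*w^2 + 10*w - 8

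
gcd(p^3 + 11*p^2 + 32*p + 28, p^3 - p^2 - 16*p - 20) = p^2 + 4*p + 4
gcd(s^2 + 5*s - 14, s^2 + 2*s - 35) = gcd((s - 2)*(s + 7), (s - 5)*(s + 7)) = s + 7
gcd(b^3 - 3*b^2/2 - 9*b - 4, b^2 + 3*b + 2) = b + 2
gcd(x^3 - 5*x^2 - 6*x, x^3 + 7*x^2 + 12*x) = x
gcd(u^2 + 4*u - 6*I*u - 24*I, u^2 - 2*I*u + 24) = u - 6*I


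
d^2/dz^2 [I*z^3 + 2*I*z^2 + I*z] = I*(6*z + 4)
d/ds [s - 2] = 1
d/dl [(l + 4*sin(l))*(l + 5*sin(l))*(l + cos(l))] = -(l + 4*sin(l))*(l + 5*sin(l))*(sin(l) - 1) + (l + 4*sin(l))*(l + cos(l))*(5*cos(l) + 1) + (l + 5*sin(l))*(l + cos(l))*(4*cos(l) + 1)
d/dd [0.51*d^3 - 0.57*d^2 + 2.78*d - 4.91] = 1.53*d^2 - 1.14*d + 2.78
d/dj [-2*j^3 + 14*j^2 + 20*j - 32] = -6*j^2 + 28*j + 20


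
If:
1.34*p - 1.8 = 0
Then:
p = 1.34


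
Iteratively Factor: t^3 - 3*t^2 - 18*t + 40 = (t + 4)*(t^2 - 7*t + 10) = (t - 2)*(t + 4)*(t - 5)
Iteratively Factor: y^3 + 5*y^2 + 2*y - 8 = (y + 2)*(y^2 + 3*y - 4) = (y + 2)*(y + 4)*(y - 1)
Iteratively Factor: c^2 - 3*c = (c - 3)*(c)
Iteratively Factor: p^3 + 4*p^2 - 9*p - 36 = (p + 3)*(p^2 + p - 12) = (p - 3)*(p + 3)*(p + 4)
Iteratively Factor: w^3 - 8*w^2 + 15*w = (w - 3)*(w^2 - 5*w) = w*(w - 3)*(w - 5)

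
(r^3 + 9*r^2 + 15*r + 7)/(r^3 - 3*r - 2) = (r + 7)/(r - 2)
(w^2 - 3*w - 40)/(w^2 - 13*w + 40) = (w + 5)/(w - 5)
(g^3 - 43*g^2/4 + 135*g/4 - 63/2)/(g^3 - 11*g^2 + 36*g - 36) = (g - 7/4)/(g - 2)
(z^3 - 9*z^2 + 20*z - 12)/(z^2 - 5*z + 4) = (z^2 - 8*z + 12)/(z - 4)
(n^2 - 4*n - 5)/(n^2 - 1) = (n - 5)/(n - 1)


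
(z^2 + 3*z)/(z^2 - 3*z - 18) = z/(z - 6)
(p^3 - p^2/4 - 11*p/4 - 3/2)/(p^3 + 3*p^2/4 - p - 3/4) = (p - 2)/(p - 1)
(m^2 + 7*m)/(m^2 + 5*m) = (m + 7)/(m + 5)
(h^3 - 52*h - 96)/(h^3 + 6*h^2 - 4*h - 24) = (h - 8)/(h - 2)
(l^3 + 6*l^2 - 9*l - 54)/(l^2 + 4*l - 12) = (l^2 - 9)/(l - 2)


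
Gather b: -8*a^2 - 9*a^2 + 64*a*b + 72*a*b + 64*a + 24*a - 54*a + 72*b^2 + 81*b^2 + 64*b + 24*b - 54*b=-17*a^2 + 34*a + 153*b^2 + b*(136*a + 34)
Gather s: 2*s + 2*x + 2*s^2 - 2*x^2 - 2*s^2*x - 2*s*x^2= s^2*(2 - 2*x) + s*(2 - 2*x^2) - 2*x^2 + 2*x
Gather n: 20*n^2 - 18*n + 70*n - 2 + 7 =20*n^2 + 52*n + 5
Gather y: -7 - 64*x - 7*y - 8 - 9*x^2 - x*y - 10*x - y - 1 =-9*x^2 - 74*x + y*(-x - 8) - 16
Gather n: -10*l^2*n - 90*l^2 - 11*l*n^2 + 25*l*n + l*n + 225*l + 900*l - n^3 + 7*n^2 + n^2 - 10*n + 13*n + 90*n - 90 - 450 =-90*l^2 + 1125*l - n^3 + n^2*(8 - 11*l) + n*(-10*l^2 + 26*l + 93) - 540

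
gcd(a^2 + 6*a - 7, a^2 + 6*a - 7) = a^2 + 6*a - 7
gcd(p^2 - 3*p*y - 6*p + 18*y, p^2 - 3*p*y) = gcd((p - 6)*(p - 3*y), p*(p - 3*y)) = -p + 3*y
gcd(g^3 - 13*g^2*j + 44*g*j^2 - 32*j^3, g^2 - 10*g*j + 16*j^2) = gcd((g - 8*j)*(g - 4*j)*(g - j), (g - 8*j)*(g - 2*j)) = g - 8*j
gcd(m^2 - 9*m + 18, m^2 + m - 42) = m - 6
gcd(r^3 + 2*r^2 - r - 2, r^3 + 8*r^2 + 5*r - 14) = r^2 + r - 2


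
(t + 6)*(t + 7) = t^2 + 13*t + 42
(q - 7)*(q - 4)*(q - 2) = q^3 - 13*q^2 + 50*q - 56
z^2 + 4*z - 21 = (z - 3)*(z + 7)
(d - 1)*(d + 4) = d^2 + 3*d - 4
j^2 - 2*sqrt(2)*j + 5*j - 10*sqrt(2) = (j + 5)*(j - 2*sqrt(2))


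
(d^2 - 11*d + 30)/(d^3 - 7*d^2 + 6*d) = (d - 5)/(d*(d - 1))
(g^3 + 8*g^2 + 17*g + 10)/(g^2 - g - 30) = (g^2 + 3*g + 2)/(g - 6)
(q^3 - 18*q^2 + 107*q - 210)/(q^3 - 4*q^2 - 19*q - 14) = (q^2 - 11*q + 30)/(q^2 + 3*q + 2)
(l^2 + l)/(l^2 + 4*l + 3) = l/(l + 3)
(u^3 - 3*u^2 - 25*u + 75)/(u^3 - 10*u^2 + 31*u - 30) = (u + 5)/(u - 2)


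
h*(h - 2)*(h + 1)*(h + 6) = h^4 + 5*h^3 - 8*h^2 - 12*h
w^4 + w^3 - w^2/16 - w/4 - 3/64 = (w - 1/2)*(w + 1/4)*(w + 1/2)*(w + 3/4)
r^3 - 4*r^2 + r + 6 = (r - 3)*(r - 2)*(r + 1)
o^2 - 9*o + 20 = (o - 5)*(o - 4)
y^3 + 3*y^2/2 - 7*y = y*(y - 2)*(y + 7/2)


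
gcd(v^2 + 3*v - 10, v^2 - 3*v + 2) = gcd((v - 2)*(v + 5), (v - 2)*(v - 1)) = v - 2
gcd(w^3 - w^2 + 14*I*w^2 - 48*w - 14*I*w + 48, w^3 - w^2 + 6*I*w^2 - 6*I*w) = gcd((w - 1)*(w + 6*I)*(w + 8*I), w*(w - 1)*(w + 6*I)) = w^2 + w*(-1 + 6*I) - 6*I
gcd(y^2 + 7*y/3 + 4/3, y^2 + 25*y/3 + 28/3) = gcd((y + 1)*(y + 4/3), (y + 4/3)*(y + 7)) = y + 4/3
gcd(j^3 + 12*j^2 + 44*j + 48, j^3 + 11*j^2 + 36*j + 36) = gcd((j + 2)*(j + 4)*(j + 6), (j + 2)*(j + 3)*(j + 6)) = j^2 + 8*j + 12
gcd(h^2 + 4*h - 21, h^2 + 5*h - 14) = h + 7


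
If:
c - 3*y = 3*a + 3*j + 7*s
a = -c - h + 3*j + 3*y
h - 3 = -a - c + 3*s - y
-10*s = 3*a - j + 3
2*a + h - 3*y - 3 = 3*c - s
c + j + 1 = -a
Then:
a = 12/31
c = -32/31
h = 50/31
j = -11/31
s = -14/31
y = 21/31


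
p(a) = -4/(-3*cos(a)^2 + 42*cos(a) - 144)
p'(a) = -4*(-6*sin(a)*cos(a) + 42*sin(a))/(-3*cos(a)^2 + 42*cos(a) - 144)^2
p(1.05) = 0.03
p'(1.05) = -0.01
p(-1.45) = 0.03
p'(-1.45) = 0.01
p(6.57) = 0.04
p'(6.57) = -0.00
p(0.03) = 0.04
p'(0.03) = -0.00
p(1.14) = 0.03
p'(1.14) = -0.01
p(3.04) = 0.02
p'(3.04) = -0.00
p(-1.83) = 0.03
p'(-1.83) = 0.01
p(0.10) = 0.04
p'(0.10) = -0.00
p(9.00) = 0.02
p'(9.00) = 0.00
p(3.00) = 0.02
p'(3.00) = 0.00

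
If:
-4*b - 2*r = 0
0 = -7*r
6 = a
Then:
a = 6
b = 0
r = 0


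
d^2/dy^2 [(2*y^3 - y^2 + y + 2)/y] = 4 + 4/y^3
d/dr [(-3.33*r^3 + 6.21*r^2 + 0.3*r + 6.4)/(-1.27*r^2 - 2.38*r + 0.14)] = (4.2291*r^4 + 15.8508*r^3 - 15.7974*r^2 + 17.9948*r + 15.274)/(1.6129*r^4 + 6.0452*r^3 + 5.3088*r^2 - 0.6664*r + 0.0196)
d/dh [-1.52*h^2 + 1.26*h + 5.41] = 1.26 - 3.04*h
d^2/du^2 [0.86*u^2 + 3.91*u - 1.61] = 1.72000000000000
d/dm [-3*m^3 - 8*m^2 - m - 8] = -9*m^2 - 16*m - 1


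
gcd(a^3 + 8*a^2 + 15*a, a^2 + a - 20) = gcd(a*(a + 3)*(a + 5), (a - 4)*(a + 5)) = a + 5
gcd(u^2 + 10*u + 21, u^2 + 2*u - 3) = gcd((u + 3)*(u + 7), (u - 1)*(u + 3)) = u + 3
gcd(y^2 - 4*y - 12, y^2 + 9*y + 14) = y + 2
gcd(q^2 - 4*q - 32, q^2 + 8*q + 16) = q + 4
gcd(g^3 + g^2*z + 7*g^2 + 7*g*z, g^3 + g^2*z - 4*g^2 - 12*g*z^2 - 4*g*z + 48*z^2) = 1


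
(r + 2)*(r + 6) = r^2 + 8*r + 12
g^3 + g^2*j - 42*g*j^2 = g*(g - 6*j)*(g + 7*j)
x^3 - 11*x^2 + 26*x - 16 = (x - 8)*(x - 2)*(x - 1)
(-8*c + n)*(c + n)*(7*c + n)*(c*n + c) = -56*c^4*n - 56*c^4 - 57*c^3*n^2 - 57*c^3*n + c*n^4 + c*n^3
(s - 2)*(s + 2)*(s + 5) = s^3 + 5*s^2 - 4*s - 20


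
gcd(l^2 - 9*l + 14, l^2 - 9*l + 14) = l^2 - 9*l + 14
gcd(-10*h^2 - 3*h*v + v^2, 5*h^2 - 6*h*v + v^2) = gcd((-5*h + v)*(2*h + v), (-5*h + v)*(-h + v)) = -5*h + v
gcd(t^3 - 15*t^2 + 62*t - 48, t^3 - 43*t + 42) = t^2 - 7*t + 6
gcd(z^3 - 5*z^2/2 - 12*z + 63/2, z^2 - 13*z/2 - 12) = 1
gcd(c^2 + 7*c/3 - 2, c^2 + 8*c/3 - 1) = c + 3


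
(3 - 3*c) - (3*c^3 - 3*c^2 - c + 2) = -3*c^3 + 3*c^2 - 2*c + 1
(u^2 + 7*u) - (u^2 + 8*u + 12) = -u - 12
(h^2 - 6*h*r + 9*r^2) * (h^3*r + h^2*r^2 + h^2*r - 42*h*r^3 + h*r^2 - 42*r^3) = h^5*r - 5*h^4*r^2 + h^4*r - 39*h^3*r^3 - 5*h^3*r^2 + 261*h^2*r^4 - 39*h^2*r^3 - 378*h*r^5 + 261*h*r^4 - 378*r^5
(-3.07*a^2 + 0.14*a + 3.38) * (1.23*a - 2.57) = -3.7761*a^3 + 8.0621*a^2 + 3.7976*a - 8.6866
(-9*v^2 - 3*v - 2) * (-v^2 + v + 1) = 9*v^4 - 6*v^3 - 10*v^2 - 5*v - 2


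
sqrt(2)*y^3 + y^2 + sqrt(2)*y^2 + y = y*(y + 1)*(sqrt(2)*y + 1)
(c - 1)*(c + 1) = c^2 - 1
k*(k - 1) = k^2 - k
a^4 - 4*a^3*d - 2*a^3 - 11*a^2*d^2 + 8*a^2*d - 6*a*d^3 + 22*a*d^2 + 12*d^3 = (a - 2)*(a - 6*d)*(a + d)^2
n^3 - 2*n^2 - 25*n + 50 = (n - 5)*(n - 2)*(n + 5)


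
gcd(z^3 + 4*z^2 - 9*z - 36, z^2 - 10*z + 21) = z - 3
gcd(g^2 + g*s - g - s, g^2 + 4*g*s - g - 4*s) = g - 1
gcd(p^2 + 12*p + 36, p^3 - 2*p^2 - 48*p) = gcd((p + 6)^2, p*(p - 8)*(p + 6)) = p + 6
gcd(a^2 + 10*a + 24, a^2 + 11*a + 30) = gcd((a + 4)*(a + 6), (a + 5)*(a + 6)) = a + 6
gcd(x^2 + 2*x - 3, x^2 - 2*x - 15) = x + 3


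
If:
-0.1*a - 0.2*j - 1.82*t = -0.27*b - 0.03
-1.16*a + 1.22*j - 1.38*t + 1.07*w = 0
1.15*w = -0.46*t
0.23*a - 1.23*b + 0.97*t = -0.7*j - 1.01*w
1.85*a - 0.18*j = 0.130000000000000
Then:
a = 0.08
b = 0.07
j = 0.09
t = 0.01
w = -0.01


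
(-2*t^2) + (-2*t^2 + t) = -4*t^2 + t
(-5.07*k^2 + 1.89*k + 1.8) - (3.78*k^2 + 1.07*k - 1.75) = -8.85*k^2 + 0.82*k + 3.55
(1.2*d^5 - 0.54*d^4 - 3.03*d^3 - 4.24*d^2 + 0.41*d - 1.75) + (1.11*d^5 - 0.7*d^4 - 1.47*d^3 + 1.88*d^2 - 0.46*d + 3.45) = 2.31*d^5 - 1.24*d^4 - 4.5*d^3 - 2.36*d^2 - 0.05*d + 1.7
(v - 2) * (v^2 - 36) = v^3 - 2*v^2 - 36*v + 72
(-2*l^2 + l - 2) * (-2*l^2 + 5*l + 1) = 4*l^4 - 12*l^3 + 7*l^2 - 9*l - 2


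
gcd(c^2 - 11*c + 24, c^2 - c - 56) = c - 8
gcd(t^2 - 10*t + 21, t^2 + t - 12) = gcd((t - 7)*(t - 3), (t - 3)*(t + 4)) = t - 3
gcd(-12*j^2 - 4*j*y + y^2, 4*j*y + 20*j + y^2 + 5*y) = 1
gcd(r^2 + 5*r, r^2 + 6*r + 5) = r + 5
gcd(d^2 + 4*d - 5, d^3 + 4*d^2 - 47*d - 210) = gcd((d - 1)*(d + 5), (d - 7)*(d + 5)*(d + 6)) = d + 5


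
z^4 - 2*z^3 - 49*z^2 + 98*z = z*(z - 7)*(z - 2)*(z + 7)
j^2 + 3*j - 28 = (j - 4)*(j + 7)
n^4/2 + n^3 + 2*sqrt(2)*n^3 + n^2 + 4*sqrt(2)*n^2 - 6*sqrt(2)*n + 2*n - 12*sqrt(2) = (n/2 + 1)*(n - sqrt(2))*(n + 2*sqrt(2))*(n + 3*sqrt(2))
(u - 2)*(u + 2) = u^2 - 4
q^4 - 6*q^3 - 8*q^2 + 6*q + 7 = (q - 7)*(q - 1)*(q + 1)^2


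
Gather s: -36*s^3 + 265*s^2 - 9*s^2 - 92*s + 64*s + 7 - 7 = -36*s^3 + 256*s^2 - 28*s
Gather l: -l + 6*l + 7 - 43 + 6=5*l - 30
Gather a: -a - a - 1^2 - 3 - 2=-2*a - 6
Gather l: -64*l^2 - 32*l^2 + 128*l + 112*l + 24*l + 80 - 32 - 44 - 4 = -96*l^2 + 264*l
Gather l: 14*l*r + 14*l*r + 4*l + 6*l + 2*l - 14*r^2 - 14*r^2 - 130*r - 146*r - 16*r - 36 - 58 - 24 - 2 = l*(28*r + 12) - 28*r^2 - 292*r - 120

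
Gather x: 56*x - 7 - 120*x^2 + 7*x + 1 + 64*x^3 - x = 64*x^3 - 120*x^2 + 62*x - 6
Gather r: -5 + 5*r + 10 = 5*r + 5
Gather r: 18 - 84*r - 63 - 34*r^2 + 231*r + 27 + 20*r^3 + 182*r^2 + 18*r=20*r^3 + 148*r^2 + 165*r - 18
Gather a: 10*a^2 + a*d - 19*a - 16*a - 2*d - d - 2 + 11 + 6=10*a^2 + a*(d - 35) - 3*d + 15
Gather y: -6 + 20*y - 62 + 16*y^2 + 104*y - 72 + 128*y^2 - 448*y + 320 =144*y^2 - 324*y + 180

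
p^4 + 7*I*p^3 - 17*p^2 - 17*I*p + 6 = (p + I)^2*(p + 2*I)*(p + 3*I)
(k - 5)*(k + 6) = k^2 + k - 30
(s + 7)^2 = s^2 + 14*s + 49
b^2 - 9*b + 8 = (b - 8)*(b - 1)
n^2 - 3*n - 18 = (n - 6)*(n + 3)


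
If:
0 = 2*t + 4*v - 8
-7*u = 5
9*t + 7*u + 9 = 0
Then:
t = -4/9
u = -5/7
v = 20/9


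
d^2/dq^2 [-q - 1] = 0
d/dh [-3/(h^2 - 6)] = 6*h/(h^2 - 6)^2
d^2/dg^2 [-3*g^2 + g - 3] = -6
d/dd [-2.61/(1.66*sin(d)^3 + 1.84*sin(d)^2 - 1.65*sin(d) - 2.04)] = (12.9978*sin(d)^2 + 9.6048*sin(d) - 4.3065)*cos(d)/(1.66*sin(d)^3 + 1.84*sin(d)^2 - 1.65*sin(d) - 2.04)^2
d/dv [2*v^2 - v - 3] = 4*v - 1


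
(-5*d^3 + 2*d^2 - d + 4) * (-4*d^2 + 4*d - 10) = 20*d^5 - 28*d^4 + 62*d^3 - 40*d^2 + 26*d - 40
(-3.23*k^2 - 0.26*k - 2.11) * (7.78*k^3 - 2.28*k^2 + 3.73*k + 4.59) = -25.1294*k^5 + 5.3416*k^4 - 27.8709*k^3 - 10.9847*k^2 - 9.0637*k - 9.6849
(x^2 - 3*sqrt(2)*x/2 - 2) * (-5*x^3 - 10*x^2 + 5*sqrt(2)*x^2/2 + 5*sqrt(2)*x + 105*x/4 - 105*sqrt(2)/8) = -5*x^5 - 10*x^4 + 10*sqrt(2)*x^4 + 20*sqrt(2)*x^3 + 115*x^3/4 - 115*sqrt(2)*x^2/2 + 5*x^2 - 10*sqrt(2)*x - 105*x/8 + 105*sqrt(2)/4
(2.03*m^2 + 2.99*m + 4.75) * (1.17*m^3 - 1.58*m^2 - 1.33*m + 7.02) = 2.3751*m^5 + 0.2909*m^4 - 1.8666*m^3 + 2.7689*m^2 + 14.6723*m + 33.345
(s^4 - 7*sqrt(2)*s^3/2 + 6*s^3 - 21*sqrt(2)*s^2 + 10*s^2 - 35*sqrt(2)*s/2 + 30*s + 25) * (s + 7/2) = s^5 - 7*sqrt(2)*s^4/2 + 19*s^4/2 - 133*sqrt(2)*s^3/4 + 31*s^3 - 91*sqrt(2)*s^2 + 65*s^2 - 245*sqrt(2)*s/4 + 130*s + 175/2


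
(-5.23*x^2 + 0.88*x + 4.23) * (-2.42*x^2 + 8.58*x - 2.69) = 12.6566*x^4 - 47.003*x^3 + 11.3825*x^2 + 33.9262*x - 11.3787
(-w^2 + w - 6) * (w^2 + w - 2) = -w^4 - 3*w^2 - 8*w + 12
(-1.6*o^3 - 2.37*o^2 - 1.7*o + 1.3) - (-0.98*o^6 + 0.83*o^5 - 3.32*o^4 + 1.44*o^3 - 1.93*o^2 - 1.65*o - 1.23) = 0.98*o^6 - 0.83*o^5 + 3.32*o^4 - 3.04*o^3 - 0.44*o^2 - 0.05*o + 2.53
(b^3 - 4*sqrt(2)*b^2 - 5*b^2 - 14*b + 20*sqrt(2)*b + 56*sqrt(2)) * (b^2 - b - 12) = b^5 - 6*b^4 - 4*sqrt(2)*b^4 - 21*b^3 + 24*sqrt(2)*b^3 + 74*b^2 + 84*sqrt(2)*b^2 - 296*sqrt(2)*b + 168*b - 672*sqrt(2)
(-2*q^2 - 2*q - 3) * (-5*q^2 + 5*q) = 10*q^4 + 5*q^2 - 15*q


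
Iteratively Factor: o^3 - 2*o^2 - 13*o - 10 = (o - 5)*(o^2 + 3*o + 2) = (o - 5)*(o + 2)*(o + 1)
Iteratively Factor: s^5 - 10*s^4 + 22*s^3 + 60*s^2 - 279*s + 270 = (s + 3)*(s^4 - 13*s^3 + 61*s^2 - 123*s + 90) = (s - 3)*(s + 3)*(s^3 - 10*s^2 + 31*s - 30) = (s - 3)*(s - 2)*(s + 3)*(s^2 - 8*s + 15) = (s - 3)^2*(s - 2)*(s + 3)*(s - 5)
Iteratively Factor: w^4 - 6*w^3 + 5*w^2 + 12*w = (w + 1)*(w^3 - 7*w^2 + 12*w) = (w - 3)*(w + 1)*(w^2 - 4*w) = w*(w - 3)*(w + 1)*(w - 4)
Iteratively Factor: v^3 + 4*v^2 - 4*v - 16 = (v - 2)*(v^2 + 6*v + 8) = (v - 2)*(v + 2)*(v + 4)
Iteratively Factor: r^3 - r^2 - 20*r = (r + 4)*(r^2 - 5*r) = r*(r + 4)*(r - 5)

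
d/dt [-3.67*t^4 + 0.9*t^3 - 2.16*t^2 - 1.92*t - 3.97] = -14.68*t^3 + 2.7*t^2 - 4.32*t - 1.92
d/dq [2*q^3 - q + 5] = 6*q^2 - 1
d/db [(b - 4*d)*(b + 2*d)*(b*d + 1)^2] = (b*d + 1)*(2*d*(b - 4*d)*(b + 2*d) + (b - 4*d)*(b*d + 1) + (b + 2*d)*(b*d + 1))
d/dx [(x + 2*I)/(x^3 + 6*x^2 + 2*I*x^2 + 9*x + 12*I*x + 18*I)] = -2/(x^3 + 9*x^2 + 27*x + 27)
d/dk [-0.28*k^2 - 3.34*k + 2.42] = -0.56*k - 3.34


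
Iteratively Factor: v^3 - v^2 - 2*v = (v - 2)*(v^2 + v) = v*(v - 2)*(v + 1)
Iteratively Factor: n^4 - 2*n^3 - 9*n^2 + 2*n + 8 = (n + 1)*(n^3 - 3*n^2 - 6*n + 8) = (n - 4)*(n + 1)*(n^2 + n - 2) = (n - 4)*(n - 1)*(n + 1)*(n + 2)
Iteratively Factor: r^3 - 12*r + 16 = (r - 2)*(r^2 + 2*r - 8) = (r - 2)*(r + 4)*(r - 2)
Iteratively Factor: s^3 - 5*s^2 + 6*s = (s - 3)*(s^2 - 2*s) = (s - 3)*(s - 2)*(s)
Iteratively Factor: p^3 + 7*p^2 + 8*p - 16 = (p + 4)*(p^2 + 3*p - 4) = (p - 1)*(p + 4)*(p + 4)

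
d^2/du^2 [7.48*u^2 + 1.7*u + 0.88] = 14.9600000000000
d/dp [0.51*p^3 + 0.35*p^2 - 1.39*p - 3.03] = 1.53*p^2 + 0.7*p - 1.39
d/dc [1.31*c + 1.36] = 1.31000000000000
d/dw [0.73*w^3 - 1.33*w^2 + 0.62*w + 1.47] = 2.19*w^2 - 2.66*w + 0.62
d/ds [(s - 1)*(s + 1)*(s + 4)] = 3*s^2 + 8*s - 1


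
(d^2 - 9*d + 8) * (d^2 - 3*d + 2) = d^4 - 12*d^3 + 37*d^2 - 42*d + 16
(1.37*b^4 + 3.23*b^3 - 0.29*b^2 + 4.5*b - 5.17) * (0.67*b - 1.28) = 0.9179*b^5 + 0.4105*b^4 - 4.3287*b^3 + 3.3862*b^2 - 9.2239*b + 6.6176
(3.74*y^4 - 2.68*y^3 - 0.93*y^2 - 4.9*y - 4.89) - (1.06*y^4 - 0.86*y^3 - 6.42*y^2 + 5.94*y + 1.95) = 2.68*y^4 - 1.82*y^3 + 5.49*y^2 - 10.84*y - 6.84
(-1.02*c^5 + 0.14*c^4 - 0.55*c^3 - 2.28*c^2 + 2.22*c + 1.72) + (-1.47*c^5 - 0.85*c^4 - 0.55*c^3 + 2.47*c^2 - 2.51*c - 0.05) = -2.49*c^5 - 0.71*c^4 - 1.1*c^3 + 0.19*c^2 - 0.29*c + 1.67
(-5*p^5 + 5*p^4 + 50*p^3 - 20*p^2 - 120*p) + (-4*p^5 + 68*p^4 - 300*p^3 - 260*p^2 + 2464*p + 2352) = -9*p^5 + 73*p^4 - 250*p^3 - 280*p^2 + 2344*p + 2352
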